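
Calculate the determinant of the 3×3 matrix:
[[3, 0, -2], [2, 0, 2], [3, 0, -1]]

Expansion along first row:
det = 3·det([[0,2],[0,-1]]) - 0·det([[2,2],[3,-1]]) + -2·det([[2,0],[3,0]])
    = 3·(0·-1 - 2·0) - 0·(2·-1 - 2·3) + -2·(2·0 - 0·3)
    = 3·0 - 0·-8 + -2·0
    = 0 + 0 + 0 = 0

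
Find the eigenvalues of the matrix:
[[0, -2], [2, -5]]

Characteristic equation: det(A - λI) = 0
λ² - (trace)λ + (det) = 0
trace = 0 + -5 = -5, det = (0)(-5) - (-2)(2) = 4
λ² - (-5)λ + (4) = 0
λ = (-5 ± √((-5)² - 4·(4))) / 2 = (-5 ± √9) / 2
Solving: λ = -4, -1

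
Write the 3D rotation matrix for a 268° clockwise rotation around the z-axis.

Rotation matrix for clockwise 268° around z-axis:
A clockwise rotation by 268° is a counterclockwise rotation by -268°.
cos(-268°) = -0.0349, sin(-268°) = 0.9994
Result: [[-0.0349, -0.9994, 0], [0.9994, -0.0349, 0], [0, 0, 1]]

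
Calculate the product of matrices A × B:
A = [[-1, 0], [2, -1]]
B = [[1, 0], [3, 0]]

Matrix multiplication:
C[0][0] = -1×1 + 0×3 = -1
C[0][1] = -1×0 + 0×0 = 0
C[1][0] = 2×1 + -1×3 = -1
C[1][1] = 2×0 + -1×0 = 0
Result: [[-1, 0], [-1, 0]]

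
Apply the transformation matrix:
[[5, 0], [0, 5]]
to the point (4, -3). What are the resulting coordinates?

Matrix multiplication:
[[5, 0], [0, 5]] × [4, -3]ᵀ
= [(5)(4) + (0)(-3), (0)(4) + (5)(-3)]ᵀ
= [20, -15]ᵀ
Result: (20, -15)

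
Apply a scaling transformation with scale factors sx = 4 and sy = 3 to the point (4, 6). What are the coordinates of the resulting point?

Scaling matrix:
[[4, 0], [0, 3]]
Result: (4 × 4, 6 × 3) = (16, 18)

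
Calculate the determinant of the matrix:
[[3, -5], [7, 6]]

For a 2×2 matrix [[a, b], [c, d]], det = ad - bc
det = (3)(6) - (-5)(7) = 18 - -35 = 53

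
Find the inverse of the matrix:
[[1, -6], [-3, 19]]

For [[a,b],[c,d]], inverse = (1/det)·[[d,-b],[-c,a]]
det = (1)(19) - (-6)(-3) = 19 - 18 = 1
Inverse = [[19, 6], [3, 1]]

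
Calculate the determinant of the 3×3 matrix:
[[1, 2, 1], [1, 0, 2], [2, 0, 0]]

Expansion along first row:
det = 1·det([[0,2],[0,0]]) - 2·det([[1,2],[2,0]]) + 1·det([[1,0],[2,0]])
    = 1·(0·0 - 2·0) - 2·(1·0 - 2·2) + 1·(1·0 - 0·2)
    = 1·0 - 2·-4 + 1·0
    = 0 + 8 + 0 = 8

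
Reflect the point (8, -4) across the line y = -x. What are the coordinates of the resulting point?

Reflection across line y = -x: (8, -4) → (4, -8)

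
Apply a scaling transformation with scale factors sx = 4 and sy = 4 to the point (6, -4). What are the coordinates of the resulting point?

Scaling matrix:
[[4, 0], [0, 4]]
Result: (6 × 4, -4 × 4) = (24, -16)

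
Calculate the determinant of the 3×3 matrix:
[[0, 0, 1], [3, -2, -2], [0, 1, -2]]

Expansion along first row:
det = 0·det([[-2,-2],[1,-2]]) - 0·det([[3,-2],[0,-2]]) + 1·det([[3,-2],[0,1]])
    = 0·(-2·-2 - -2·1) - 0·(3·-2 - -2·0) + 1·(3·1 - -2·0)
    = 0·6 - 0·-6 + 1·3
    = 0 + 0 + 3 = 3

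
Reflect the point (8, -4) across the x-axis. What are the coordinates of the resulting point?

Reflection across x-axis: (8, -4) → (8, 4)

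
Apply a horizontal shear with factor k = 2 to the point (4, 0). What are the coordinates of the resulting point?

Shear matrix for horizontal shear with factor k = 2:
[[1, 2], [0, 1]]
Result: (4, 0) → (4, 0)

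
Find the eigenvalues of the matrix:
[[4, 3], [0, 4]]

Characteristic equation: det(A - λI) = 0
λ² - (trace)λ + (det) = 0
trace = 4 + 4 = 8, det = (4)(4) - (3)(0) = 16
λ² - (8)λ + (16) = 0
λ = (8 ± √((8)² - 4·(16))) / 2 = (8 ± √0) / 2
Solving: λ = 4, 4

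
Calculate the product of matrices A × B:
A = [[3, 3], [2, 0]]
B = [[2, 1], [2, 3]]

Matrix multiplication:
C[0][0] = 3×2 + 3×2 = 12
C[0][1] = 3×1 + 3×3 = 12
C[1][0] = 2×2 + 0×2 = 4
C[1][1] = 2×1 + 0×3 = 2
Result: [[12, 12], [4, 2]]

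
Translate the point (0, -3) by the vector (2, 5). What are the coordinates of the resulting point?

Translation by (2, 5) (homogeneous matrix [[1, 0, 2], [0, 1, 5], [0, 0, 1]]):
x' = 0 + 2 = 2
y' = -3 + 5 = 2
Result: (2, 2)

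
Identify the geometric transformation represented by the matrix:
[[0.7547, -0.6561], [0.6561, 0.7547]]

This matrix represents: rotation by 41° counterclockwise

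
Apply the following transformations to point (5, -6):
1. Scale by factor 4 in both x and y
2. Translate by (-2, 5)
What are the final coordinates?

Step 1: Scale (5, -6) by 4 → (20, -24)
Step 2: Translate by (-2, 5) → (18, -19)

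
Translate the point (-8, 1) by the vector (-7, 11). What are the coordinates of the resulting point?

Translation by (-7, 11) (homogeneous matrix [[1, 0, -7], [0, 1, 11], [0, 0, 1]]):
x' = -8 + -7 = -15
y' = 1 + 11 = 12
Result: (-15, 12)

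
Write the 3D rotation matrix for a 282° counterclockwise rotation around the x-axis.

Rotation matrix for counterclockwise 282° around x-axis:
cos(282°) = 0.2079, sin(282°) = -0.9781
Result: [[1, 0, 0], [0, 0.2079, 0.9781], [0, -0.9781, 0.2079]]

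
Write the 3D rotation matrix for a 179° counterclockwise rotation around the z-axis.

Rotation matrix for counterclockwise 179° around z-axis:
cos(179°) = -0.9998, sin(179°) = 0.0175
Result: [[-0.9998, -0.0175, 0], [0.0175, -0.9998, 0], [0, 0, 1]]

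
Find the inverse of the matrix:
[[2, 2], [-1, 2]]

For [[a,b],[c,d]], inverse = (1/det)·[[d,-b],[-c,a]]
det = (2)(2) - (2)(-1) = 4 - -2 = 6
Inverse = (1/6)·[[2, -2], [1, 2]]
= [[1/3, -1/3], [1/6, 1/3]]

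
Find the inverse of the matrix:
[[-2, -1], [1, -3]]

For [[a,b],[c,d]], inverse = (1/det)·[[d,-b],[-c,a]]
det = (-2)(-3) - (-1)(1) = 6 - -1 = 7
Inverse = (1/7)·[[-3, 1], [-1, -2]]
= [[-3/7, 1/7], [-1/7, -2/7]]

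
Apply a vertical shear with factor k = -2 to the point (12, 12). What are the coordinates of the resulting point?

Shear matrix for vertical shear with factor k = -2:
[[1, 0], [-2, 1]]
Result: (12, 12) → (12, -12)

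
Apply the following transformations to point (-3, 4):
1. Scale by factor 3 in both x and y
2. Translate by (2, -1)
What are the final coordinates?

Step 1: Scale (-3, 4) by 3 → (-9, 12)
Step 2: Translate by (2, -1) → (-7, 11)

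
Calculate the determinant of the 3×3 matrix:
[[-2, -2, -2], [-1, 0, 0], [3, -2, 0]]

Expansion along first row:
det = -2·det([[0,0],[-2,0]]) - -2·det([[-1,0],[3,0]]) + -2·det([[-1,0],[3,-2]])
    = -2·(0·0 - 0·-2) - -2·(-1·0 - 0·3) + -2·(-1·-2 - 0·3)
    = -2·0 - -2·0 + -2·2
    = 0 + 0 + -4 = -4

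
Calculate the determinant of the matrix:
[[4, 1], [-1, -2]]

For a 2×2 matrix [[a, b], [c, d]], det = ad - bc
det = (4)(-2) - (1)(-1) = -8 - -1 = -7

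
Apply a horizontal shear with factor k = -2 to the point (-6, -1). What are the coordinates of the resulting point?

Shear matrix for horizontal shear with factor k = -2:
[[1, -2], [0, 1]]
Result: (-6, -1) → (-4, -1)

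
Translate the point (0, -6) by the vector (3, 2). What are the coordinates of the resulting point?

Translation by (3, 2) (homogeneous matrix [[1, 0, 3], [0, 1, 2], [0, 0, 1]]):
x' = 0 + 3 = 3
y' = -6 + 2 = -4
Result: (3, -4)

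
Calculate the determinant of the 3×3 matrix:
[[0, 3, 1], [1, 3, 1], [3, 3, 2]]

Expansion along first row:
det = 0·det([[3,1],[3,2]]) - 3·det([[1,1],[3,2]]) + 1·det([[1,3],[3,3]])
    = 0·(3·2 - 1·3) - 3·(1·2 - 1·3) + 1·(1·3 - 3·3)
    = 0·3 - 3·-1 + 1·-6
    = 0 + 3 + -6 = -3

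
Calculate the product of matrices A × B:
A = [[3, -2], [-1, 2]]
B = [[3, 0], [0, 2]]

Matrix multiplication:
C[0][0] = 3×3 + -2×0 = 9
C[0][1] = 3×0 + -2×2 = -4
C[1][0] = -1×3 + 2×0 = -3
C[1][1] = -1×0 + 2×2 = 4
Result: [[9, -4], [-3, 4]]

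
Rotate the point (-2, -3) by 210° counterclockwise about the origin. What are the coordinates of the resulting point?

Rotation matrix for 210°: [[cos 210°, -sin 210°], [sin 210°, cos 210°]] ≈ [[-0.866025, 0.500000], [-0.500000, -0.866025]]
[[-0.866025, 0.500000], [-0.500000, -0.866025]] × [-2, -3]ᵀ ≈ [0.2321, 3.5981]ᵀ
Result: (0.2321, 3.5981)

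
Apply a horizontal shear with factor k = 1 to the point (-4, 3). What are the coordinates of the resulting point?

Shear matrix for horizontal shear with factor k = 1:
[[1, 1], [0, 1]]
Result: (-4, 3) → (-1, 3)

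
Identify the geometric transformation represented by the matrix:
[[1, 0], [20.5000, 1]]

This matrix represents: vertical shear with factor 20.5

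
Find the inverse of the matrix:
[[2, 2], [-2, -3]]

For [[a,b],[c,d]], inverse = (1/det)·[[d,-b],[-c,a]]
det = (2)(-3) - (2)(-2) = -6 - -4 = -2
Inverse = (1/-2)·[[-3, -2], [2, 2]]
= [[3/2, 1], [-1, -1]]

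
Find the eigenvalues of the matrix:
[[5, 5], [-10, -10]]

Characteristic equation: det(A - λI) = 0
λ² - (trace)λ + (det) = 0
trace = 5 + -10 = -5, det = (5)(-10) - (5)(-10) = 0
λ² - (-5)λ + (0) = 0
λ = (-5 ± √((-5)² - 4·(0))) / 2 = (-5 ± √25) / 2
Solving: λ = -5, 0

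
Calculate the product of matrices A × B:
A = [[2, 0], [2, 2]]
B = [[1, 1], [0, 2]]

Matrix multiplication:
C[0][0] = 2×1 + 0×0 = 2
C[0][1] = 2×1 + 0×2 = 2
C[1][0] = 2×1 + 2×0 = 2
C[1][1] = 2×1 + 2×2 = 6
Result: [[2, 2], [2, 6]]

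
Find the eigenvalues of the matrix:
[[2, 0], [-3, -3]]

Characteristic equation: det(A - λI) = 0
λ² - (trace)λ + (det) = 0
trace = 2 + -3 = -1, det = (2)(-3) - (0)(-3) = -6
λ² - (-1)λ + (-6) = 0
λ = (-1 ± √((-1)² - 4·(-6))) / 2 = (-1 ± √25) / 2
Solving: λ = -3, 2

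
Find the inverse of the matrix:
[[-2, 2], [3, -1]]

For [[a,b],[c,d]], inverse = (1/det)·[[d,-b],[-c,a]]
det = (-2)(-1) - (2)(3) = 2 - 6 = -4
Inverse = (1/-4)·[[-1, -2], [-3, -2]]
= [[1/4, 1/2], [3/4, 1/2]]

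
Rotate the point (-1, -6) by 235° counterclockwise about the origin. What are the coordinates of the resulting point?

Rotation matrix for 235°: [[cos 235°, -sin 235°], [sin 235°, cos 235°]] ≈ [[-0.573576, 0.819152], [-0.819152, -0.573576]]
[[-0.573576, 0.819152], [-0.819152, -0.573576]] × [-1, -6]ᵀ ≈ [-4.3413, 4.2606]ᵀ
Result: (-4.3413, 4.2606)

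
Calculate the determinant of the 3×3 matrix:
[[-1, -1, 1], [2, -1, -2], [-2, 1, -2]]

Expansion along first row:
det = -1·det([[-1,-2],[1,-2]]) - -1·det([[2,-2],[-2,-2]]) + 1·det([[2,-1],[-2,1]])
    = -1·(-1·-2 - -2·1) - -1·(2·-2 - -2·-2) + 1·(2·1 - -1·-2)
    = -1·4 - -1·-8 + 1·0
    = -4 + -8 + 0 = -12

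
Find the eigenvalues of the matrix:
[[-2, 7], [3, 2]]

Characteristic equation: det(A - λI) = 0
λ² - (trace)λ + (det) = 0
trace = -2 + 2 = 0, det = (-2)(2) - (7)(3) = -25
λ² - (0)λ + (-25) = 0
λ = (0 ± √((0)² - 4·(-25))) / 2 = (0 ± √100) / 2
Solving: λ = -5, 5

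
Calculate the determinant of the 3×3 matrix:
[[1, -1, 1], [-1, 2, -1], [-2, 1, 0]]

Expansion along first row:
det = 1·det([[2,-1],[1,0]]) - -1·det([[-1,-1],[-2,0]]) + 1·det([[-1,2],[-2,1]])
    = 1·(2·0 - -1·1) - -1·(-1·0 - -1·-2) + 1·(-1·1 - 2·-2)
    = 1·1 - -1·-2 + 1·3
    = 1 + -2 + 3 = 2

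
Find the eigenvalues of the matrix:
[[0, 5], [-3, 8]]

Characteristic equation: det(A - λI) = 0
λ² - (trace)λ + (det) = 0
trace = 0 + 8 = 8, det = (0)(8) - (5)(-3) = 15
λ² - (8)λ + (15) = 0
λ = (8 ± √((8)² - 4·(15))) / 2 = (8 ± √4) / 2
Solving: λ = 3, 5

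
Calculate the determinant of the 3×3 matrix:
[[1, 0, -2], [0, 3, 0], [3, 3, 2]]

Expansion along first row:
det = 1·det([[3,0],[3,2]]) - 0·det([[0,0],[3,2]]) + -2·det([[0,3],[3,3]])
    = 1·(3·2 - 0·3) - 0·(0·2 - 0·3) + -2·(0·3 - 3·3)
    = 1·6 - 0·0 + -2·-9
    = 6 + 0 + 18 = 24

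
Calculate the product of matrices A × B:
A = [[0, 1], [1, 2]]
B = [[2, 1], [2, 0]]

Matrix multiplication:
C[0][0] = 0×2 + 1×2 = 2
C[0][1] = 0×1 + 1×0 = 0
C[1][0] = 1×2 + 2×2 = 6
C[1][1] = 1×1 + 2×0 = 1
Result: [[2, 0], [6, 1]]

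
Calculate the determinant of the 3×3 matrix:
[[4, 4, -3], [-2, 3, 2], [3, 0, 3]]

Expansion along first row:
det = 4·det([[3,2],[0,3]]) - 4·det([[-2,2],[3,3]]) + -3·det([[-2,3],[3,0]])
    = 4·(3·3 - 2·0) - 4·(-2·3 - 2·3) + -3·(-2·0 - 3·3)
    = 4·9 - 4·-12 + -3·-9
    = 36 + 48 + 27 = 111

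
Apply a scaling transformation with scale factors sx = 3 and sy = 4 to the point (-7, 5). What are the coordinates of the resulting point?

Scaling matrix:
[[3, 0], [0, 4]]
Result: (-7 × 3, 5 × 4) = (-21, 20)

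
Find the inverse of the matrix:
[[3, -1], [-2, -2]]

For [[a,b],[c,d]], inverse = (1/det)·[[d,-b],[-c,a]]
det = (3)(-2) - (-1)(-2) = -6 - 2 = -8
Inverse = (1/-8)·[[-2, 1], [2, 3]]
= [[1/4, -1/8], [-1/4, -3/8]]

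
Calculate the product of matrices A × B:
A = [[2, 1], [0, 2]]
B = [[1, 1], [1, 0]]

Matrix multiplication:
C[0][0] = 2×1 + 1×1 = 3
C[0][1] = 2×1 + 1×0 = 2
C[1][0] = 0×1 + 2×1 = 2
C[1][1] = 0×1 + 2×0 = 0
Result: [[3, 2], [2, 0]]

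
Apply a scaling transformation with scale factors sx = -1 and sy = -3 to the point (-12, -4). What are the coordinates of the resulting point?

Scaling matrix:
[[-1, 0], [0, -3]]
Result: (-12 × -1, -4 × -3) = (12, 12)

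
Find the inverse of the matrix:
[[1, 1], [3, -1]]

For [[a,b],[c,d]], inverse = (1/det)·[[d,-b],[-c,a]]
det = (1)(-1) - (1)(3) = -1 - 3 = -4
Inverse = (1/-4)·[[-1, -1], [-3, 1]]
= [[1/4, 1/4], [3/4, -1/4]]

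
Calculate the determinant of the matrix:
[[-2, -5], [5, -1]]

For a 2×2 matrix [[a, b], [c, d]], det = ad - bc
det = (-2)(-1) - (-5)(5) = 2 - -25 = 27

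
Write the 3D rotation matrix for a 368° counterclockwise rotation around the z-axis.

Rotation matrix for counterclockwise 368° around z-axis:
cos(368°) = 0.9903, sin(368°) = 0.1392
Result: [[0.9903, -0.1392, 0], [0.1392, 0.9903, 0], [0, 0, 1]]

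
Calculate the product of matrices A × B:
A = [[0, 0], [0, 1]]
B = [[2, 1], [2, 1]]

Matrix multiplication:
C[0][0] = 0×2 + 0×2 = 0
C[0][1] = 0×1 + 0×1 = 0
C[1][0] = 0×2 + 1×2 = 2
C[1][1] = 0×1 + 1×1 = 1
Result: [[0, 0], [2, 1]]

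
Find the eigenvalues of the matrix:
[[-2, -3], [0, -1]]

Characteristic equation: det(A - λI) = 0
λ² - (trace)λ + (det) = 0
trace = -2 + -1 = -3, det = (-2)(-1) - (-3)(0) = 2
λ² - (-3)λ + (2) = 0
λ = (-3 ± √((-3)² - 4·(2))) / 2 = (-3 ± √1) / 2
Solving: λ = -2, -1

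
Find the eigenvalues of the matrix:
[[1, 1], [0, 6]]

Characteristic equation: det(A - λI) = 0
λ² - (trace)λ + (det) = 0
trace = 1 + 6 = 7, det = (1)(6) - (1)(0) = 6
λ² - (7)λ + (6) = 0
λ = (7 ± √((7)² - 4·(6))) / 2 = (7 ± √25) / 2
Solving: λ = 1, 6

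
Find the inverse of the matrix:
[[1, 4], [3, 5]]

For [[a,b],[c,d]], inverse = (1/det)·[[d,-b],[-c,a]]
det = (1)(5) - (4)(3) = 5 - 12 = -7
Inverse = (1/-7)·[[5, -4], [-3, 1]]
= [[-5/7, 4/7], [3/7, -1/7]]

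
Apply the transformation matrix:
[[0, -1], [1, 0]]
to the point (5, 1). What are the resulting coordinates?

Matrix multiplication:
[[0, -1], [1, 0]] × [5, 1]ᵀ
= [(0)(5) + (-1)(1), (1)(5) + (0)(1)]ᵀ
= [-1, 5]ᵀ
Result: (-1, 5)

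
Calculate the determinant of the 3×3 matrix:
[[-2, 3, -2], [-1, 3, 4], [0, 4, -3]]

Expansion along first row:
det = -2·det([[3,4],[4,-3]]) - 3·det([[-1,4],[0,-3]]) + -2·det([[-1,3],[0,4]])
    = -2·(3·-3 - 4·4) - 3·(-1·-3 - 4·0) + -2·(-1·4 - 3·0)
    = -2·-25 - 3·3 + -2·-4
    = 50 + -9 + 8 = 49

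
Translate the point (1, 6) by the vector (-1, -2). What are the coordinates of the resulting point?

Translation by (-1, -2) (homogeneous matrix [[1, 0, -1], [0, 1, -2], [0, 0, 1]]):
x' = 1 + -1 = 0
y' = 6 + -2 = 4
Result: (0, 4)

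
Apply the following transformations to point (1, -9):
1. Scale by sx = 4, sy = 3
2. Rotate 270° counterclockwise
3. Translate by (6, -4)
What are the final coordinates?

Step 1: Scale → (4, -27)
Step 2: Rotate 270° → (-27, -4)
Step 3: Translate → (-21, -8)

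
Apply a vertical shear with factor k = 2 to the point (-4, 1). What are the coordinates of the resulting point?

Shear matrix for vertical shear with factor k = 2:
[[1, 0], [2, 1]]
Result: (-4, 1) → (-4, -7)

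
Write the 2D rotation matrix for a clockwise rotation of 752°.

Rotation matrix formula: [[cos θ, -sin θ], [sin θ, cos θ]]
A clockwise rotation by 752° is equivalent to a counterclockwise rotation by -752°.
For θ = -752°:
cos(-752°) = 0.8480
sin(-752°) = -0.5299
Result: [[0.8480, 0.5299], [-0.5299, 0.8480]]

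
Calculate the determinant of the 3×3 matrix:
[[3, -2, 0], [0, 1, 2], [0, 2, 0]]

Expansion along first row:
det = 3·det([[1,2],[2,0]]) - -2·det([[0,2],[0,0]]) + 0·det([[0,1],[0,2]])
    = 3·(1·0 - 2·2) - -2·(0·0 - 2·0) + 0·(0·2 - 1·0)
    = 3·-4 - -2·0 + 0·0
    = -12 + 0 + 0 = -12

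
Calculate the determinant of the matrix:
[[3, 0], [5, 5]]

For a 2×2 matrix [[a, b], [c, d]], det = ad - bc
det = (3)(5) - (0)(5) = 15 - 0 = 15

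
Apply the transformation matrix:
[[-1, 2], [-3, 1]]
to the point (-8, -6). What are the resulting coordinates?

Matrix multiplication:
[[-1, 2], [-3, 1]] × [-8, -6]ᵀ
= [(-1)(-8) + (2)(-6), (-3)(-8) + (1)(-6)]ᵀ
= [-4, 18]ᵀ
Result: (-4, 18)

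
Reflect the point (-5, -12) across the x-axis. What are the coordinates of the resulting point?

Reflection across x-axis: (-5, -12) → (-5, 12)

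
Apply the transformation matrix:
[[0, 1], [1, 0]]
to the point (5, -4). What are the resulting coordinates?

Matrix multiplication:
[[0, 1], [1, 0]] × [5, -4]ᵀ
= [(0)(5) + (1)(-4), (1)(5) + (0)(-4)]ᵀ
= [-4, 5]ᵀ
Result: (-4, 5)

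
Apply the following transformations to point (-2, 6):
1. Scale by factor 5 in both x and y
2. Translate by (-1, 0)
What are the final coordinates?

Step 1: Scale (-2, 6) by 5 → (-10, 30)
Step 2: Translate by (-1, 0) → (-11, 30)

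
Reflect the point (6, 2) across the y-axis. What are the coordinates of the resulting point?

Reflection across y-axis: (6, 2) → (-6, 2)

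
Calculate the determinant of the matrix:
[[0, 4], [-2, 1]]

For a 2×2 matrix [[a, b], [c, d]], det = ad - bc
det = (0)(1) - (4)(-2) = 0 - -8 = 8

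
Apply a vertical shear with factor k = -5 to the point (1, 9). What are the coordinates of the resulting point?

Shear matrix for vertical shear with factor k = -5:
[[1, 0], [-5, 1]]
Result: (1, 9) → (1, 4)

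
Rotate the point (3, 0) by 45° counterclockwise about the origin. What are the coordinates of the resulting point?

Rotation matrix for 45°: [[cos 45°, -sin 45°], [sin 45°, cos 45°]] ≈ [[0.707107, -0.707107], [0.707107, 0.707107]]
[[0.707107, -0.707107], [0.707107, 0.707107]] × [3, 0]ᵀ ≈ [2.1213, 2.1213]ᵀ
Result: (2.1213, 2.1213)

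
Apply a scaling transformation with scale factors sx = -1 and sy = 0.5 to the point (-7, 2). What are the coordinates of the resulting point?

Scaling matrix:
[[-1, 0], [0, 0.50]]
Result: (-7 × -1, 2 × 0.5) = (7, 1)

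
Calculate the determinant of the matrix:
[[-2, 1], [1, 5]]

For a 2×2 matrix [[a, b], [c, d]], det = ad - bc
det = (-2)(5) - (1)(1) = -10 - 1 = -11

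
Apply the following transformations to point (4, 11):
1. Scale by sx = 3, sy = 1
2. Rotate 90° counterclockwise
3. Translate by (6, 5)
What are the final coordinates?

Step 1: Scale → (12, 11)
Step 2: Rotate 90° → (-11, 12)
Step 3: Translate → (-5, 17)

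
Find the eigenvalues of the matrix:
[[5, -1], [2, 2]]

Characteristic equation: det(A - λI) = 0
λ² - (trace)λ + (det) = 0
trace = 5 + 2 = 7, det = (5)(2) - (-1)(2) = 12
λ² - (7)λ + (12) = 0
λ = (7 ± √((7)² - 4·(12))) / 2 = (7 ± √1) / 2
Solving: λ = 3, 4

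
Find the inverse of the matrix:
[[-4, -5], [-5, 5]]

For [[a,b],[c,d]], inverse = (1/det)·[[d,-b],[-c,a]]
det = (-4)(5) - (-5)(-5) = -20 - 25 = -45
Inverse = (1/-45)·[[5, 5], [5, -4]]
= [[-1/9, -1/9], [-1/9, 4/45]]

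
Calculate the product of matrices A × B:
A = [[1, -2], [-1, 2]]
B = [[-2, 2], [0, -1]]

Matrix multiplication:
C[0][0] = 1×-2 + -2×0 = -2
C[0][1] = 1×2 + -2×-1 = 4
C[1][0] = -1×-2 + 2×0 = 2
C[1][1] = -1×2 + 2×-1 = -4
Result: [[-2, 4], [2, -4]]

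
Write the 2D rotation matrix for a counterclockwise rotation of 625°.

Rotation matrix formula: [[cos θ, -sin θ], [sin θ, cos θ]]
For θ = 625°:
cos(625°) = -0.0872
sin(625°) = -0.9962
Result: [[-0.0872, 0.9962], [-0.9962, -0.0872]]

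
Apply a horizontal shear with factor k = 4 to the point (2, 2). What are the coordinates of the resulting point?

Shear matrix for horizontal shear with factor k = 4:
[[1, 4], [0, 1]]
Result: (2, 2) → (10, 2)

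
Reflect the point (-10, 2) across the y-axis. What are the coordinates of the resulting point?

Reflection across y-axis: (-10, 2) → (10, 2)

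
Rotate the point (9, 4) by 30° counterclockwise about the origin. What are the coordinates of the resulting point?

Rotation matrix for 30°: [[cos 30°, -sin 30°], [sin 30°, cos 30°]] ≈ [[0.866025, -0.500000], [0.500000, 0.866025]]
[[0.866025, -0.500000], [0.500000, 0.866025]] × [9, 4]ᵀ ≈ [5.7942, 7.9641]ᵀ
Result: (5.7942, 7.9641)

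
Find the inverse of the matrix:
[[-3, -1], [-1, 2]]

For [[a,b],[c,d]], inverse = (1/det)·[[d,-b],[-c,a]]
det = (-3)(2) - (-1)(-1) = -6 - 1 = -7
Inverse = (1/-7)·[[2, 1], [1, -3]]
= [[-2/7, -1/7], [-1/7, 3/7]]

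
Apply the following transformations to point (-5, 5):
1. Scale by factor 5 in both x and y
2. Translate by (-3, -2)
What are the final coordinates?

Step 1: Scale (-5, 5) by 5 → (-25, 25)
Step 2: Translate by (-3, -2) → (-28, 23)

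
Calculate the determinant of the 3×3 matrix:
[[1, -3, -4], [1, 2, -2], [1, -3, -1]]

Expansion along first row:
det = 1·det([[2,-2],[-3,-1]]) - -3·det([[1,-2],[1,-1]]) + -4·det([[1,2],[1,-3]])
    = 1·(2·-1 - -2·-3) - -3·(1·-1 - -2·1) + -4·(1·-3 - 2·1)
    = 1·-8 - -3·1 + -4·-5
    = -8 + 3 + 20 = 15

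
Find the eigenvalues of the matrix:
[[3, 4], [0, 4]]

Characteristic equation: det(A - λI) = 0
λ² - (trace)λ + (det) = 0
trace = 3 + 4 = 7, det = (3)(4) - (4)(0) = 12
λ² - (7)λ + (12) = 0
λ = (7 ± √((7)² - 4·(12))) / 2 = (7 ± √1) / 2
Solving: λ = 3, 4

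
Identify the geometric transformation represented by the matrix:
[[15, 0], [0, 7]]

This matrix represents: non-uniform scaling by sx = 15, sy = 7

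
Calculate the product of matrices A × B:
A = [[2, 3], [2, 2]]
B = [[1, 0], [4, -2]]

Matrix multiplication:
C[0][0] = 2×1 + 3×4 = 14
C[0][1] = 2×0 + 3×-2 = -6
C[1][0] = 2×1 + 2×4 = 10
C[1][1] = 2×0 + 2×-2 = -4
Result: [[14, -6], [10, -4]]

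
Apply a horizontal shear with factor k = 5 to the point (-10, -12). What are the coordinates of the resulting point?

Shear matrix for horizontal shear with factor k = 5:
[[1, 5], [0, 1]]
Result: (-10, -12) → (-70, -12)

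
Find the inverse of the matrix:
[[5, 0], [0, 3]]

For [[a,b],[c,d]], inverse = (1/det)·[[d,-b],[-c,a]]
det = (5)(3) - (0)(0) = 15 - 0 = 15
Inverse = (1/15)·[[3, 0], [0, 5]]
= [[1/5, 0], [0, 1/3]]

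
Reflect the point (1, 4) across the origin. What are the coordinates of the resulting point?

Reflection across origin: (1, 4) → (-1, -4)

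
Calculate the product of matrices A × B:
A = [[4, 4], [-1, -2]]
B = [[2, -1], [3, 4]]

Matrix multiplication:
C[0][0] = 4×2 + 4×3 = 20
C[0][1] = 4×-1 + 4×4 = 12
C[1][0] = -1×2 + -2×3 = -8
C[1][1] = -1×-1 + -2×4 = -7
Result: [[20, 12], [-8, -7]]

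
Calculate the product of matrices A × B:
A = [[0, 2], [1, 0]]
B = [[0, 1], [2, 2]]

Matrix multiplication:
C[0][0] = 0×0 + 2×2 = 4
C[0][1] = 0×1 + 2×2 = 4
C[1][0] = 1×0 + 0×2 = 0
C[1][1] = 1×1 + 0×2 = 1
Result: [[4, 4], [0, 1]]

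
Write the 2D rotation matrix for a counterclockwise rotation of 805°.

Rotation matrix formula: [[cos θ, -sin θ], [sin θ, cos θ]]
For θ = 805°:
cos(805°) = 0.0872
sin(805°) = 0.9962
Result: [[0.0872, -0.9962], [0.9962, 0.0872]]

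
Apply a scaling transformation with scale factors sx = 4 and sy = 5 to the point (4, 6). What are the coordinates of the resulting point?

Scaling matrix:
[[4, 0], [0, 5]]
Result: (4 × 4, 6 × 5) = (16, 30)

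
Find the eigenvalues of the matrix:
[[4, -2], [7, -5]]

Characteristic equation: det(A - λI) = 0
λ² - (trace)λ + (det) = 0
trace = 4 + -5 = -1, det = (4)(-5) - (-2)(7) = -6
λ² - (-1)λ + (-6) = 0
λ = (-1 ± √((-1)² - 4·(-6))) / 2 = (-1 ± √25) / 2
Solving: λ = -3, 2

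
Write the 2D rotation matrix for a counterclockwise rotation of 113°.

Rotation matrix formula: [[cos θ, -sin θ], [sin θ, cos θ]]
For θ = 113°:
cos(113°) = -0.3907
sin(113°) = 0.9205
Result: [[-0.3907, -0.9205], [0.9205, -0.3907]]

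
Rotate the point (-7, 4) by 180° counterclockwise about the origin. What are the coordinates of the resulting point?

Rotation matrix for 180°: [[cos 180°, -sin 180°], [sin 180°, cos 180°]] = [[-1, 0], [0, -1]]
[[-1, 0], [0, -1]] × [-7, 4]ᵀ = [7, -4]ᵀ
Result: (7, -4)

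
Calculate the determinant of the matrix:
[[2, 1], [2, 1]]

For a 2×2 matrix [[a, b], [c, d]], det = ad - bc
det = (2)(1) - (1)(2) = 2 - 2 = 0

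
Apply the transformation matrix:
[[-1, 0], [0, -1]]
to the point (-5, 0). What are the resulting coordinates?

Matrix multiplication:
[[-1, 0], [0, -1]] × [-5, 0]ᵀ
= [(-1)(-5) + (0)(0), (0)(-5) + (-1)(0)]ᵀ
= [5, 0]ᵀ
Result: (5, 0)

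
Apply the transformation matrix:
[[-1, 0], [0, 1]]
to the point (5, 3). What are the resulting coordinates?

Matrix multiplication:
[[-1, 0], [0, 1]] × [5, 3]ᵀ
= [(-1)(5) + (0)(3), (0)(5) + (1)(3)]ᵀ
= [-5, 3]ᵀ
Result: (-5, 3)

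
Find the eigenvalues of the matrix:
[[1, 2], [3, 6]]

Characteristic equation: det(A - λI) = 0
λ² - (trace)λ + (det) = 0
trace = 1 + 6 = 7, det = (1)(6) - (2)(3) = 0
λ² - (7)λ + (0) = 0
λ = (7 ± √((7)² - 4·(0))) / 2 = (7 ± √49) / 2
Solving: λ = 0, 7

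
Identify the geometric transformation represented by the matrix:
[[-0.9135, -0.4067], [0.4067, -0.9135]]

This matrix represents: rotation by 156° counterclockwise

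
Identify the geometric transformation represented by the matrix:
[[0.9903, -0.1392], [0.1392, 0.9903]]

This matrix represents: rotation by 8° counterclockwise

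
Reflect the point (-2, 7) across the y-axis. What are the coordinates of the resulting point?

Reflection across y-axis: (-2, 7) → (2, 7)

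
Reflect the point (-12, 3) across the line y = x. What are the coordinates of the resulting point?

Reflection across line y = x: (-12, 3) → (3, -12)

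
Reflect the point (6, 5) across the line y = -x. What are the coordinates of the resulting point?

Reflection across line y = -x: (6, 5) → (-5, -6)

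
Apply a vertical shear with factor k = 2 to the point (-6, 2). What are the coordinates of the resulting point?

Shear matrix for vertical shear with factor k = 2:
[[1, 0], [2, 1]]
Result: (-6, 2) → (-6, -10)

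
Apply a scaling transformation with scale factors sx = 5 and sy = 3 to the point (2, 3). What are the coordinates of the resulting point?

Scaling matrix:
[[5, 0], [0, 3]]
Result: (2 × 5, 3 × 3) = (10, 9)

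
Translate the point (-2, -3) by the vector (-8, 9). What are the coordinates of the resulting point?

Translation by (-8, 9) (homogeneous matrix [[1, 0, -8], [0, 1, 9], [0, 0, 1]]):
x' = -2 + -8 = -10
y' = -3 + 9 = 6
Result: (-10, 6)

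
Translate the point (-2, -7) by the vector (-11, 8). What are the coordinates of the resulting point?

Translation by (-11, 8) (homogeneous matrix [[1, 0, -11], [0, 1, 8], [0, 0, 1]]):
x' = -2 + -11 = -13
y' = -7 + 8 = 1
Result: (-13, 1)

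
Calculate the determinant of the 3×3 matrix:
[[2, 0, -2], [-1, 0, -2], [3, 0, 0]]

Expansion along first row:
det = 2·det([[0,-2],[0,0]]) - 0·det([[-1,-2],[3,0]]) + -2·det([[-1,0],[3,0]])
    = 2·(0·0 - -2·0) - 0·(-1·0 - -2·3) + -2·(-1·0 - 0·3)
    = 2·0 - 0·6 + -2·0
    = 0 + 0 + 0 = 0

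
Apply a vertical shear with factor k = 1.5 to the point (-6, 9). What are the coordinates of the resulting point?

Shear matrix for vertical shear with factor k = 1.5:
[[1, 0], [1.50, 1]]
Result: (-6, 9) → (-6, 0)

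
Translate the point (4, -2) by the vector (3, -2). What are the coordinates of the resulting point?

Translation by (3, -2) (homogeneous matrix [[1, 0, 3], [0, 1, -2], [0, 0, 1]]):
x' = 4 + 3 = 7
y' = -2 + -2 = -4
Result: (7, -4)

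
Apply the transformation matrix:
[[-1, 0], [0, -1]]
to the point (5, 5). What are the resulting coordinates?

Matrix multiplication:
[[-1, 0], [0, -1]] × [5, 5]ᵀ
= [(-1)(5) + (0)(5), (0)(5) + (-1)(5)]ᵀ
= [-5, -5]ᵀ
Result: (-5, -5)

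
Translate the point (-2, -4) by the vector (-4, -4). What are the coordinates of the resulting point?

Translation by (-4, -4) (homogeneous matrix [[1, 0, -4], [0, 1, -4], [0, 0, 1]]):
x' = -2 + -4 = -6
y' = -4 + -4 = -8
Result: (-6, -8)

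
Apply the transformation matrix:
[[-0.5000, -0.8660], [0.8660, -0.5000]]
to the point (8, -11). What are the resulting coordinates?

Matrix multiplication:
[[-0.5000, -0.8660], [0.8660, -0.5000]] × [8, -11]ᵀ
= [(-0.5000)(8) + (-0.8660)(-11), (0.8660)(8) + (-0.5000)(-11)]ᵀ
= [5.5260, 12.4280]ᵀ
Result: (5.5260, 12.4280)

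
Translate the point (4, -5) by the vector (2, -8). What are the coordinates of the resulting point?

Translation by (2, -8) (homogeneous matrix [[1, 0, 2], [0, 1, -8], [0, 0, 1]]):
x' = 4 + 2 = 6
y' = -5 + -8 = -13
Result: (6, -13)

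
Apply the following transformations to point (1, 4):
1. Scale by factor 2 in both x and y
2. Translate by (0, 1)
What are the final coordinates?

Step 1: Scale (1, 4) by 2 → (2, 8)
Step 2: Translate by (0, 1) → (2, 9)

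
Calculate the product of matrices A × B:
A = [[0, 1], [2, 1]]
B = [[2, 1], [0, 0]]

Matrix multiplication:
C[0][0] = 0×2 + 1×0 = 0
C[0][1] = 0×1 + 1×0 = 0
C[1][0] = 2×2 + 1×0 = 4
C[1][1] = 2×1 + 1×0 = 2
Result: [[0, 0], [4, 2]]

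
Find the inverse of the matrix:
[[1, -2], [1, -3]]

For [[a,b],[c,d]], inverse = (1/det)·[[d,-b],[-c,a]]
det = (1)(-3) - (-2)(1) = -3 - -2 = -1
Inverse = (1/-1)·[[-3, 2], [-1, 1]]
= [[3, -2], [1, -1]]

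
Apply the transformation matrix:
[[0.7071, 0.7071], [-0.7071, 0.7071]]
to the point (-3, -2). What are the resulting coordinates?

Matrix multiplication:
[[0.7071, 0.7071], [-0.7071, 0.7071]] × [-3, -2]ᵀ
= [(0.7071)(-3) + (0.7071)(-2), (-0.7071)(-3) + (0.7071)(-2)]ᵀ
= [-3.5355, 0.7071]ᵀ
Result: (-3.5355, 0.7071)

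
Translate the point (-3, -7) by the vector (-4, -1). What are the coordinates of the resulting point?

Translation by (-4, -1) (homogeneous matrix [[1, 0, -4], [0, 1, -1], [0, 0, 1]]):
x' = -3 + -4 = -7
y' = -7 + -1 = -8
Result: (-7, -8)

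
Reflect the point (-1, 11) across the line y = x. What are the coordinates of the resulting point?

Reflection across line y = x: (-1, 11) → (11, -1)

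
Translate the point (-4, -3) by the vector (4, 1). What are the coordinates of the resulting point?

Translation by (4, 1) (homogeneous matrix [[1, 0, 4], [0, 1, 1], [0, 0, 1]]):
x' = -4 + 4 = 0
y' = -3 + 1 = -2
Result: (0, -2)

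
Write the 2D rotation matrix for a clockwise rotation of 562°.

Rotation matrix formula: [[cos θ, -sin θ], [sin θ, cos θ]]
A clockwise rotation by 562° is equivalent to a counterclockwise rotation by -562°.
For θ = -562°:
cos(-562°) = -0.9272
sin(-562°) = 0.3746
Result: [[-0.9272, -0.3746], [0.3746, -0.9272]]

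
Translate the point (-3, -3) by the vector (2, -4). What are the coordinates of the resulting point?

Translation by (2, -4) (homogeneous matrix [[1, 0, 2], [0, 1, -4], [0, 0, 1]]):
x' = -3 + 2 = -1
y' = -3 + -4 = -7
Result: (-1, -7)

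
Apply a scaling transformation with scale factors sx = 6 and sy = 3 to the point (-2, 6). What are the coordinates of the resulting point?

Scaling matrix:
[[6, 0], [0, 3]]
Result: (-2 × 6, 6 × 3) = (-12, 18)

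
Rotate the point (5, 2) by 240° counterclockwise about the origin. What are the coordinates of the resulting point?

Rotation matrix for 240°: [[cos 240°, -sin 240°], [sin 240°, cos 240°]] ≈ [[-0.500000, 0.866025], [-0.866025, -0.500000]]
[[-0.500000, 0.866025], [-0.866025, -0.500000]] × [5, 2]ᵀ ≈ [-0.7679, -5.3301]ᵀ
Result: (-0.7679, -5.3301)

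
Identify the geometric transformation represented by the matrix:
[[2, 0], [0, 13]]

This matrix represents: non-uniform scaling by sx = 2, sy = 13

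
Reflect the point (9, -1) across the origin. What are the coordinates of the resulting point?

Reflection across origin: (9, -1) → (-9, 1)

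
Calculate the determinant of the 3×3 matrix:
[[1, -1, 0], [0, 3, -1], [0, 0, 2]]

Expansion along first row:
det = 1·det([[3,-1],[0,2]]) - -1·det([[0,-1],[0,2]]) + 0·det([[0,3],[0,0]])
    = 1·(3·2 - -1·0) - -1·(0·2 - -1·0) + 0·(0·0 - 3·0)
    = 1·6 - -1·0 + 0·0
    = 6 + 0 + 0 = 6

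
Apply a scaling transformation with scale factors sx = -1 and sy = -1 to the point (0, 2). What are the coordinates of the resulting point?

Scaling matrix:
[[-1, 0], [0, -1]]
Result: (0 × -1, 2 × -1) = (0, -2)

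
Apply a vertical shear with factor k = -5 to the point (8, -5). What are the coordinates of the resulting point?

Shear matrix for vertical shear with factor k = -5:
[[1, 0], [-5, 1]]
Result: (8, -5) → (8, -45)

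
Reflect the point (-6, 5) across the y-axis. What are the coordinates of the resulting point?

Reflection across y-axis: (-6, 5) → (6, 5)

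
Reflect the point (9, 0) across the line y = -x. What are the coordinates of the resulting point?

Reflection across line y = -x: (9, 0) → (0, -9)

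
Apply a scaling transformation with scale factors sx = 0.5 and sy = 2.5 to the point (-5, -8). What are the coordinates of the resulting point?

Scaling matrix:
[[0.50, 0], [0, 2.50]]
Result: (-5 × 0.5, -8 × 2.5) = (-2.5, -20)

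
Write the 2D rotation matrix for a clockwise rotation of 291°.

Rotation matrix formula: [[cos θ, -sin θ], [sin θ, cos θ]]
A clockwise rotation by 291° is equivalent to a counterclockwise rotation by -291°.
For θ = -291°:
cos(-291°) = 0.3584
sin(-291°) = 0.9336
Result: [[0.3584, -0.9336], [0.9336, 0.3584]]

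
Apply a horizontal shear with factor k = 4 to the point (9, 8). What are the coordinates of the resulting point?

Shear matrix for horizontal shear with factor k = 4:
[[1, 4], [0, 1]]
Result: (9, 8) → (41, 8)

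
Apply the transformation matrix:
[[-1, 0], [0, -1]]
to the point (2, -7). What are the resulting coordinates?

Matrix multiplication:
[[-1, 0], [0, -1]] × [2, -7]ᵀ
= [(-1)(2) + (0)(-7), (0)(2) + (-1)(-7)]ᵀ
= [-2, 7]ᵀ
Result: (-2, 7)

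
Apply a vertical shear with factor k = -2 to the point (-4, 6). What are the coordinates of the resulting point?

Shear matrix for vertical shear with factor k = -2:
[[1, 0], [-2, 1]]
Result: (-4, 6) → (-4, 14)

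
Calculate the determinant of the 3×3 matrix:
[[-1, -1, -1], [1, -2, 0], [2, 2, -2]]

Expansion along first row:
det = -1·det([[-2,0],[2,-2]]) - -1·det([[1,0],[2,-2]]) + -1·det([[1,-2],[2,2]])
    = -1·(-2·-2 - 0·2) - -1·(1·-2 - 0·2) + -1·(1·2 - -2·2)
    = -1·4 - -1·-2 + -1·6
    = -4 + -2 + -6 = -12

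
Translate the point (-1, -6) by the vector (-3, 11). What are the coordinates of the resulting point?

Translation by (-3, 11) (homogeneous matrix [[1, 0, -3], [0, 1, 11], [0, 0, 1]]):
x' = -1 + -3 = -4
y' = -6 + 11 = 5
Result: (-4, 5)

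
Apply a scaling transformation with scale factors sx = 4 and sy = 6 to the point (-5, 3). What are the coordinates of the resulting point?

Scaling matrix:
[[4, 0], [0, 6]]
Result: (-5 × 4, 3 × 6) = (-20, 18)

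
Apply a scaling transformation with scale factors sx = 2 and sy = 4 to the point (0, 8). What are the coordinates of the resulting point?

Scaling matrix:
[[2, 0], [0, 4]]
Result: (0 × 2, 8 × 4) = (0, 32)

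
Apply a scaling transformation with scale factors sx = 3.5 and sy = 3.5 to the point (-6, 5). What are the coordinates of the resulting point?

Scaling matrix:
[[3.50, 0], [0, 3.50]]
Result: (-6 × 3.5, 5 × 3.5) = (-21, 17.5)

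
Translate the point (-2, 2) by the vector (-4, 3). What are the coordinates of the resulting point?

Translation by (-4, 3) (homogeneous matrix [[1, 0, -4], [0, 1, 3], [0, 0, 1]]):
x' = -2 + -4 = -6
y' = 2 + 3 = 5
Result: (-6, 5)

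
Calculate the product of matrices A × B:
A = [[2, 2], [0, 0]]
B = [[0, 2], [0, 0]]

Matrix multiplication:
C[0][0] = 2×0 + 2×0 = 0
C[0][1] = 2×2 + 2×0 = 4
C[1][0] = 0×0 + 0×0 = 0
C[1][1] = 0×2 + 0×0 = 0
Result: [[0, 4], [0, 0]]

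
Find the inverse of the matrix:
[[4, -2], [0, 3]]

For [[a,b],[c,d]], inverse = (1/det)·[[d,-b],[-c,a]]
det = (4)(3) - (-2)(0) = 12 - 0 = 12
Inverse = (1/12)·[[3, 2], [0, 4]]
= [[1/4, 1/6], [0, 1/3]]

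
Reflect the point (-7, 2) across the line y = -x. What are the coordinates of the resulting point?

Reflection across line y = -x: (-7, 2) → (-2, 7)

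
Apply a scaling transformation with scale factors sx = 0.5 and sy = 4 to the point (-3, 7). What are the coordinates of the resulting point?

Scaling matrix:
[[0.50, 0], [0, 4]]
Result: (-3 × 0.5, 7 × 4) = (-1.5, 28)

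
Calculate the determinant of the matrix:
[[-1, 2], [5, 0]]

For a 2×2 matrix [[a, b], [c, d]], det = ad - bc
det = (-1)(0) - (2)(5) = 0 - 10 = -10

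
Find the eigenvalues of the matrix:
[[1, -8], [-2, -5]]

Characteristic equation: det(A - λI) = 0
λ² - (trace)λ + (det) = 0
trace = 1 + -5 = -4, det = (1)(-5) - (-8)(-2) = -21
λ² - (-4)λ + (-21) = 0
λ = (-4 ± √((-4)² - 4·(-21))) / 2 = (-4 ± √100) / 2
Solving: λ = -7, 3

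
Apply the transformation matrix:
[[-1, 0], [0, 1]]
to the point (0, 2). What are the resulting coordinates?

Matrix multiplication:
[[-1, 0], [0, 1]] × [0, 2]ᵀ
= [(-1)(0) + (0)(2), (0)(0) + (1)(2)]ᵀ
= [0, 2]ᵀ
Result: (0, 2)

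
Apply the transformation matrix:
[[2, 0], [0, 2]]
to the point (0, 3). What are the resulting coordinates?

Matrix multiplication:
[[2, 0], [0, 2]] × [0, 3]ᵀ
= [(2)(0) + (0)(3), (0)(0) + (2)(3)]ᵀ
= [0, 6]ᵀ
Result: (0, 6)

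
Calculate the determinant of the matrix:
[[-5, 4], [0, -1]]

For a 2×2 matrix [[a, b], [c, d]], det = ad - bc
det = (-5)(-1) - (4)(0) = 5 - 0 = 5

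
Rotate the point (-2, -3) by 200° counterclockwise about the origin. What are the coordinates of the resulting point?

Rotation matrix for 200°: [[cos 200°, -sin 200°], [sin 200°, cos 200°]] ≈ [[-0.939693, 0.342020], [-0.342020, -0.939693]]
[[-0.939693, 0.342020], [-0.342020, -0.939693]] × [-2, -3]ᵀ ≈ [0.8533, 3.5031]ᵀ
Result: (0.8533, 3.5031)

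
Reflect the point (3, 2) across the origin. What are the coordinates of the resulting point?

Reflection across origin: (3, 2) → (-3, -2)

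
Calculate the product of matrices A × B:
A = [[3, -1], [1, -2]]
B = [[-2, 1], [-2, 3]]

Matrix multiplication:
C[0][0] = 3×-2 + -1×-2 = -4
C[0][1] = 3×1 + -1×3 = 0
C[1][0] = 1×-2 + -2×-2 = 2
C[1][1] = 1×1 + -2×3 = -5
Result: [[-4, 0], [2, -5]]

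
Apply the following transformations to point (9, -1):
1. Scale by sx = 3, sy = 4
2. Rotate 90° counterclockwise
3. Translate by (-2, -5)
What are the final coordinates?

Step 1: Scale → (27, -4)
Step 2: Rotate 90° → (4, 27)
Step 3: Translate → (2, 22)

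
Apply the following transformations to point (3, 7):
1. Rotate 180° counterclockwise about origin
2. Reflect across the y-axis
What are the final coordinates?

Step 1: Rotate 180° → (-3, -7)
Step 2: Reflect across y-axis → (3, -7)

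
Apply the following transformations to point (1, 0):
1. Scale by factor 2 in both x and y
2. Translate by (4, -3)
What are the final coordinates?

Step 1: Scale (1, 0) by 2 → (2, 0)
Step 2: Translate by (4, -3) → (6, -3)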